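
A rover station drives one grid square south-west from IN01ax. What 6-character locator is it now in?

HN91xw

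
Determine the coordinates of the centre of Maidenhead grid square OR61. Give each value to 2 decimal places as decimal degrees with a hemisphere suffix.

81.50° N, 113.00° E

Field O=14, R=17: +14·20° lon, +17·10° lat → SW at lon 100°, lat 80°.
Square 6, 1: +6·2° lon, +1·1° lat → SW at lon 112°, lat 81°.
Cell spans 2° lon × 1° lat. Centre is SW corner plus half of each.
latitude 81.50° N, longitude 113.00° E.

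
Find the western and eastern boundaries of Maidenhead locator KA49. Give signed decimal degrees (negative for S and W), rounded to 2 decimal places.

28.00, 30.00

Field K=10, A=0: +10·20° lon, +0·10° lat → SW at lon 20°, lat -90°.
Square 4, 9: +4·2° lon, +9·1° lat → SW at lon 28°, lat -81°.
Cell spans 2° lon × 1° lat.
west 28.00, east 30.00.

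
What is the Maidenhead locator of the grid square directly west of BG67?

BG57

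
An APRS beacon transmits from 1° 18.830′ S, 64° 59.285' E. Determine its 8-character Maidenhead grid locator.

MI28lq84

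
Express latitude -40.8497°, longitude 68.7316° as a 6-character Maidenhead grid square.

Offset from 180°W / 90°S: lon 248.7316°, lat 49.1503°.
Field: 248.7316/20 → 12 → M, 49.1503/10 → 4 → E; chars ME.
Square: 8.7316/2 → 4, 9.1503/1 → 9; chars 49.
Subsquare: 0.7316/0.0833333 → 8 → i, 0.1503/0.0416667 → 3 → d; chars id.

ME49id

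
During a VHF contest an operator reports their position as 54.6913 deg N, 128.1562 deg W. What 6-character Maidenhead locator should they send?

CO54wq

Shift to the Maidenhead origin (180°W, 90°S): lon 51.8438, lat 144.6913.
Field: lon ⌊51.8438/20⌋ = 2 → C; lat ⌊144.6913/10⌋ = 14 → O.
Square: lon ⌊11.8438/2⌋ = 5; lat ⌊4.6913/1⌋ = 4.
Subsquare: lon ⌊1.8438/0.0833333⌋ = 22 → w; lat ⌊0.6913/0.0416667⌋ = 16 → q.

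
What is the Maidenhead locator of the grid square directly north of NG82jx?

NG83ja

Latitude subsquare x = 23; +1 → 24, wraps to 0 = a, carry into square.
Latitude square 2; +1 → 3.
The longitude characters are unchanged.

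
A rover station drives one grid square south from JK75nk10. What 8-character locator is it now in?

Latitude extended square 0; −1 → -1, wraps to 9, carry into subsquare.
Latitude subsquare k = 10; −1 → 9 = j.
The longitude characters are unchanged.

JK75nj19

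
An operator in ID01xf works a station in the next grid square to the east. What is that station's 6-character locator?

ID11af

Longitude subsquare x = 23; +1 → 24, wraps to 0 = a, carry into square.
Longitude square 0; +1 → 1.
The latitude characters are unchanged.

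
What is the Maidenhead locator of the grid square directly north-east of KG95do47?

KG95do58

Longitude extended square 4; +1 → 5.
Latitude extended square 7; +1 → 8.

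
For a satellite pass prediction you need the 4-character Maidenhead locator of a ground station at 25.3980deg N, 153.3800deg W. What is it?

BL35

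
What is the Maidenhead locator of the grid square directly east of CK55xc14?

CK55xc24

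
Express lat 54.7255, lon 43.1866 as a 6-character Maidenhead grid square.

Offset from 180°W / 90°S: lon 223.1866°, lat 144.7255°.
Field: lon ⌊223.1866/20⌋ = 11 → L; lat ⌊144.7255/10⌋ = 14 → O.
Square: lon ⌊3.1866/2⌋ = 1; lat ⌊4.7255/1⌋ = 4.
Subsquare: lon ⌊1.1866/0.0833333⌋ = 14 → o; lat ⌊0.7255/0.0416667⌋ = 17 → r.

LO14or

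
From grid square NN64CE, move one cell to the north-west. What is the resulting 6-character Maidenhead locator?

Longitude subsquare c = 2; −1 → 1 = b.
Latitude subsquare e = 4; +1 → 5 = f.

NN64bf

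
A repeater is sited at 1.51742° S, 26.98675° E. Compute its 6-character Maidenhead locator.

KI38ll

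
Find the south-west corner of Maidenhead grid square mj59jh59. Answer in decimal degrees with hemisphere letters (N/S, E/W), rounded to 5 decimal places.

9.32917° N, 70.79167° E

Field M=12, J=9: +12·20° lon, +9·10° lat → SW at lon 60°, lat 0°.
Square 5, 9: +5·2° lon, +9·1° lat → SW at lon 70°, lat 9°.
Subsquare j=9, h=7: +9·0.0833333° lon, +7·0.0416667° lat → SW at lon 70.75°, lat 9.29167°.
Extended square 5, 9: +5·0.00833333° lon, +9·0.00416667° lat → SW at lon 70.7917°, lat 9.32917°.
latitude 9.32917° N, longitude 70.79167° E.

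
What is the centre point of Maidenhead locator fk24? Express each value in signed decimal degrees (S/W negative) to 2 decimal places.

Field F=5, K=10: +5·20° lon, +10·10° lat → SW at lon -80°, lat 10°.
Square 2, 4: +2·2° lon, +4·1° lat → SW at lon -76°, lat 14°.
Cell spans 2° lon × 1° lat. Centre is SW corner plus half of each.
latitude 14.50, longitude -75.00.

14.50, -75.00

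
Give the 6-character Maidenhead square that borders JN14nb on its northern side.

Latitude subsquare b = 1; +1 → 2 = c.
The longitude characters are unchanged.

JN14nc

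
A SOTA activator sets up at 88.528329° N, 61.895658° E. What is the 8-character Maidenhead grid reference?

Offset from 180°W / 90°S: lon 241.89566°, lat 178.52833°.
Field (20°×10°, letters A–R): 241.89566/20 → 12 → M, 178.52833/10 → 17 → R; chars MR.
Square (2°×1°, digits 0–9): 1.89566/2 → 0, 8.52833/1 → 8; chars 08.
Subsquare (5′×2.5′, letters a–x): 1.89566/0.0833333 → 22 → w, 0.52833/0.0416667 → 12 → m; chars wm.
Extended square (30″×15″, digits 0–9): 0.06232/0.00833333 → 7, 0.02833/0.00416667 → 6; chars 76.

MR08wm76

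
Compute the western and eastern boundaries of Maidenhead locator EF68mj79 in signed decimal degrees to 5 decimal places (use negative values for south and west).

-86.94167, -86.93333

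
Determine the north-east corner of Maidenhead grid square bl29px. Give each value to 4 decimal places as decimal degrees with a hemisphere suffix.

Field B=1, L=11: +1·20° lon, +11·10° lat → SW at lon -160°, lat 20°.
Square 2, 9: +2·2° lon, +9·1° lat → SW at lon -156°, lat 29°.
Subsquare p=15, x=23: +15·0.0833333° lon, +23·0.0416667° lat → SW at lon -154.75°, lat 29.9583°.
Cell spans 0.0833333° lon × 0.0416667° lat. NE corner is SW corner plus one full cell.
latitude 30.0000° N, longitude 154.6667° W.

30.0000° N, 154.6667° W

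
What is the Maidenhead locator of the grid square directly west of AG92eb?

Longitude subsquare e = 4; −1 → 3 = d.
The latitude characters are unchanged.

AG92db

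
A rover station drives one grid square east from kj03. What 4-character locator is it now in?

KJ13

Longitude square 0; +1 → 1.
The latitude characters are unchanged.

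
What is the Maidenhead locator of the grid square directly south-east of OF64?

Longitude square 6; +1 → 7.
Latitude square 4; −1 → 3.

OF73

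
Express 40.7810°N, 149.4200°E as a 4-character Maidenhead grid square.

QN40

Add 180° to longitude and 90° to latitude: 329.42, 130.78.
Field (20°×10°, letters A–R): 329.42/20 → 16 → Q, 130.78/10 → 13 → N; chars QN.
Square (2°×1°, digits 0–9): 9.42/2 → 4, 0.78/1 → 0; chars 40.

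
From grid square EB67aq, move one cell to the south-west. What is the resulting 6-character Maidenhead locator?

Longitude subsquare a = 0; −1 → -1, wraps to 23 = x, carry into square.
Longitude square 6; −1 → 5.
Latitude subsquare q = 16; −1 → 15 = p.

EB57xp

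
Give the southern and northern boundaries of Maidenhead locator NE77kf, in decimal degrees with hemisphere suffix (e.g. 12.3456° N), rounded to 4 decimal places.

Field N=13, E=4: +13·20° lon, +4·10° lat → SW at lon 80°, lat -50°.
Square 7, 7: +7·2° lon, +7·1° lat → SW at lon 94°, lat -43°.
Subsquare k=10, f=5: +10·0.0833333° lon, +5·0.0416667° lat → SW at lon 94.8333°, lat -42.7917°.
Cell spans 0.0833333° lon × 0.0416667° lat.
south 42.7917° S, north 42.7500° S.

42.7917° S, 42.7500° S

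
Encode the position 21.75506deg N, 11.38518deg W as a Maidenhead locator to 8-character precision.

IL41hs31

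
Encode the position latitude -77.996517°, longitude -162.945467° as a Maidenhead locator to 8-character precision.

Offset from 180°W / 90°S: lon 17.05453°, lat 12.00348°.
Field (20°×10°, letters A–R): 17.05453/20 → 0 → A, 12.00348/10 → 1 → B; chars AB.
Square (2°×1°, digits 0–9): 17.05453/2 → 8, 2.00348/1 → 2; chars 82.
Subsquare (5′×2.5′, letters a–x): 1.05453/0.0833333 → 12 → m, 0.00348/0.0416667 → 0 → a; chars ma.
Extended square (30″×15″, digits 0–9): 0.05453/0.00833333 → 6, 0.00348/0.00416667 → 0; chars 60.

AB82ma60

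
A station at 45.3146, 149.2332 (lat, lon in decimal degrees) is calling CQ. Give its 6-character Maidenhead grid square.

QN45oh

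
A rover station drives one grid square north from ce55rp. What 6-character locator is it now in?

CE55rq

Latitude subsquare p = 15; +1 → 16 = q.
The longitude characters are unchanged.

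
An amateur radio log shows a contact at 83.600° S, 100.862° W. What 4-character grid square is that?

Add 180° to longitude and 90° to latitude: 79.14, 6.40.
Field: 79.14/20 → 3 → D, 6.40/10 → 0 → A; chars DA.
Square: 19.14/2 → 9, 6.40/1 → 6; chars 96.

DA96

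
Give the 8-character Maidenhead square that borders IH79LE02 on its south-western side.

IH79ke91

Longitude extended square 0; −1 → -1, wraps to 9, carry into subsquare.
Longitude subsquare l = 11; −1 → 10 = k.
Latitude extended square 2; −1 → 1.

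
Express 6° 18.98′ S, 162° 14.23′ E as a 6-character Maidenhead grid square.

Add 180° to longitude and 90° to latitude: 342.2372, 83.6837.
Field: 342.2372/20 → 17 → R, 83.6837/10 → 8 → I; chars RI.
Square: 2.2372/2 → 1, 3.6837/1 → 3; chars 13.
Subsquare: 0.2372/0.0833333 → 2 → c, 0.6837/0.0416667 → 16 → q; chars cq.

RI13cq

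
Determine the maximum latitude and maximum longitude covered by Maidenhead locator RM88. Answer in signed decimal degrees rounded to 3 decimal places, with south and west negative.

Field R=17, M=12: +17·20° lon, +12·10° lat → SW at lon 160°, lat 30°.
Square 8, 8: +8·2° lon, +8·1° lat → SW at lon 176°, lat 38°.
Cell spans 2° lon × 1° lat. NE corner is SW corner plus one full cell.
latitude 39.000, longitude 178.000.

39.000, 178.000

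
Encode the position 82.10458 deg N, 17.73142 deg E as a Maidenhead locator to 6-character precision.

Offset from 180°W / 90°S: lon 197.7314°, lat 172.1046°.
Field: 197.7314/20 → 9 → J, 172.1046/10 → 17 → R; chars JR.
Square: 17.7314/2 → 8, 2.1046/1 → 2; chars 82.
Subsquare: 1.7314/0.0833333 → 20 → u, 0.1046/0.0416667 → 2 → c; chars uc.

JR82uc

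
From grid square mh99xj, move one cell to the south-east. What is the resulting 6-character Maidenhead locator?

NH09ai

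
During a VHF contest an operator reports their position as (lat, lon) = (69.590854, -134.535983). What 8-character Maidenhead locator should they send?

Shift to the Maidenhead origin (180°W, 90°S): lon 45.46402, lat 159.59085.
Field (20°×10°, letters A–R): 45.46402/20 → 2 → C, 159.59085/10 → 15 → P; chars CP.
Square (2°×1°, digits 0–9): 5.46402/2 → 2, 9.59085/1 → 9; chars 29.
Subsquare (5′×2.5′, letters a–x): 1.46402/0.0833333 → 17 → r, 0.59085/0.0416667 → 14 → o; chars ro.
Extended square (30″×15″, digits 0–9): 0.04735/0.00833333 → 5, 0.00752/0.00416667 → 1; chars 51.

CP29ro51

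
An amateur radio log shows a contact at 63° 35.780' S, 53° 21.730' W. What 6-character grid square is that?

Offset from 180°W / 90°S: lon 126.6378°, lat 26.4037°.
Field: 126.6378/20 → 6 → G, 26.4037/10 → 2 → C; chars GC.
Square: 6.6378/2 → 3, 6.4037/1 → 6; chars 36.
Subsquare: 0.6378/0.0833333 → 7 → h, 0.4037/0.0416667 → 9 → j; chars hj.

GC36hj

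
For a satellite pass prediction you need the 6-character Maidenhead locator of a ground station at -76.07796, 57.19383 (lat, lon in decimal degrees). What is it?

Shift to the Maidenhead origin (180°W, 90°S): lon 237.1938, lat 13.9220.
Field: lon ⌊237.1938/20⌋ = 11 → L; lat ⌊13.9220/10⌋ = 1 → B.
Square: lon ⌊17.1938/2⌋ = 8; lat ⌊3.9220/1⌋ = 3.
Subsquare: lon ⌊1.1938/0.0833333⌋ = 14 → o; lat ⌊0.9220/0.0416667⌋ = 22 → w.

LB83ow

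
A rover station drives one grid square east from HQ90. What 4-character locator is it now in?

IQ00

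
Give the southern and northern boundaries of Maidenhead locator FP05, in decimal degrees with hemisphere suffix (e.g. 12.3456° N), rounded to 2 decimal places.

65.00° N, 66.00° N

Field F=5, P=15: +5·20° lon, +15·10° lat → SW at lon -80°, lat 60°.
Square 0, 5: +0·2° lon, +5·1° lat → SW at lon -80°, lat 65°.
Cell spans 2° lon × 1° lat.
south 65.00° N, north 66.00° N.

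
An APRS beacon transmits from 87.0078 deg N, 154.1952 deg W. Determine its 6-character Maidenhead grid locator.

Shift to the Maidenhead origin (180°W, 90°S): lon 25.8048, lat 177.0078.
Field (20°×10°, letters A–R): 25.8048/20 → 1 → B, 177.0078/10 → 17 → R; chars BR.
Square (2°×1°, digits 0–9): 5.8048/2 → 2, 7.0078/1 → 7; chars 27.
Subsquare (5′×2.5′, letters a–x): 1.8048/0.0833333 → 21 → v, 0.0078/0.0416667 → 0 → a; chars va.

BR27va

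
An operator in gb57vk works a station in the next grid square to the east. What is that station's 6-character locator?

GB57wk

Longitude subsquare v = 21; +1 → 22 = w.
The latitude characters are unchanged.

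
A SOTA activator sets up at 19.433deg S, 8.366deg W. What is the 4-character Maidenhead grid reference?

Shift to the Maidenhead origin (180°W, 90°S): lon 171.63, lat 70.57.
Field: lon ⌊171.63/20⌋ = 8 → I; lat ⌊70.57/10⌋ = 7 → H.
Square: lon ⌊11.63/2⌋ = 5; lat ⌊0.57/1⌋ = 0.

IH50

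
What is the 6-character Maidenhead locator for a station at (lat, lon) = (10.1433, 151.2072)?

QK50od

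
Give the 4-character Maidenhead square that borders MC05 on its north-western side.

Longitude square 0; −1 → -1, wraps to 9, carry into field.
Longitude field M = 12; −1 → 11 = L.
Latitude square 5; +1 → 6.

LC96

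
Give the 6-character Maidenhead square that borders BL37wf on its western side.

Longitude subsquare w = 22; −1 → 21 = v.
The latitude characters are unchanged.

BL37vf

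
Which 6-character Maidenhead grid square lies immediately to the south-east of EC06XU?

Longitude subsquare x = 23; +1 → 24, wraps to 0 = a, carry into square.
Longitude square 0; +1 → 1.
Latitude subsquare u = 20; −1 → 19 = t.

EC16at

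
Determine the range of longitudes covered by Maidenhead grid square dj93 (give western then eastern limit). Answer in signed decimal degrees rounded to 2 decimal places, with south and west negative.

-102.00, -100.00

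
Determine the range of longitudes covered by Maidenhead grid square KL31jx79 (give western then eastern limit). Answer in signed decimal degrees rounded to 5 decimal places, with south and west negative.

Field K=10, L=11: +10·20° lon, +11·10° lat → SW at lon 20°, lat 20°.
Square 3, 1: +3·2° lon, +1·1° lat → SW at lon 26°, lat 21°.
Subsquare j=9, x=23: +9·0.0833333° lon, +23·0.0416667° lat → SW at lon 26.75°, lat 21.9583°.
Extended square 7, 9: +7·0.00833333° lon, +9·0.00416667° lat → SW at lon 26.8083°, lat 21.9958°.
Cell spans 0.00833333° lon × 0.00416667° lat.
west 26.80833, east 26.81667.

26.80833, 26.81667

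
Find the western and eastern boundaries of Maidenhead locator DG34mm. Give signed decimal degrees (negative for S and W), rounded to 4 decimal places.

Field D=3, G=6: +3·20° lon, +6·10° lat → SW at lon -120°, lat -30°.
Square 3, 4: +3·2° lon, +4·1° lat → SW at lon -114°, lat -26°.
Subsquare m=12, m=12: +12·0.0833333° lon, +12·0.0416667° lat → SW at lon -113°, lat -25.5°.
Cell spans 0.0833333° lon × 0.0416667° lat.
west -113.0000, east -112.9167.

-113.0000, -112.9167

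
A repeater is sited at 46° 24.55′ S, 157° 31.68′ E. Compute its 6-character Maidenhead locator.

QE83so

Shift to the Maidenhead origin (180°W, 90°S): lon 337.5280, lat 43.5908.
Field: 337.5280/20 → 16 → Q, 43.5908/10 → 4 → E; chars QE.
Square: 17.5280/2 → 8, 3.5908/1 → 3; chars 83.
Subsquare: 1.5280/0.0833333 → 18 → s, 0.5908/0.0416667 → 14 → o; chars so.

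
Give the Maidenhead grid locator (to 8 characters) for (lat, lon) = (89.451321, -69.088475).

Offset from 180°W / 90°S: lon 110.91152°, lat 179.45132°.
Field (20°×10°, letters A–R): lon ⌊110.91152/20⌋ = 5 → F; lat ⌊179.45132/10⌋ = 17 → R.
Square (2°×1°, digits 0–9): lon ⌊10.91152/2⌋ = 5; lat ⌊9.45132/1⌋ = 9.
Subsquare (5′×2.5′, letters a–x): lon ⌊0.91152/0.0833333⌋ = 10 → k; lat ⌊0.45132/0.0416667⌋ = 10 → k.
Extended square (30″×15″, digits 0–9): lon ⌊0.07819/0.00833333⌋ = 9; lat ⌊0.03465/0.00416667⌋ = 8.

FR59kk98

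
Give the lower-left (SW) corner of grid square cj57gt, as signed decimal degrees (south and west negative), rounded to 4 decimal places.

7.7917, -129.5000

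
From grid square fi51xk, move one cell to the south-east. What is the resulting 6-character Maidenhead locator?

Longitude subsquare x = 23; +1 → 24, wraps to 0 = a, carry into square.
Longitude square 5; +1 → 6.
Latitude subsquare k = 10; −1 → 9 = j.

FI61aj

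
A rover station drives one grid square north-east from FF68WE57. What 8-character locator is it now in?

Longitude extended square 5; +1 → 6.
Latitude extended square 7; +1 → 8.

FF68we68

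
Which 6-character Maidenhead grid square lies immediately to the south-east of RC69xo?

RC79an

Longitude subsquare x = 23; +1 → 24, wraps to 0 = a, carry into square.
Longitude square 6; +1 → 7.
Latitude subsquare o = 14; −1 → 13 = n.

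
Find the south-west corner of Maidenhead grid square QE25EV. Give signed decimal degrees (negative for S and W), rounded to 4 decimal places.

-44.1250, 144.3333

Field Q=16, E=4: +16·20° lon, +4·10° lat → SW at lon 140°, lat -50°.
Square 2, 5: +2·2° lon, +5·1° lat → SW at lon 144°, lat -45°.
Subsquare e=4, v=21: +4·0.0833333° lon, +21·0.0416667° lat → SW at lon 144.333°, lat -44.125°.
latitude -44.1250, longitude 144.3333.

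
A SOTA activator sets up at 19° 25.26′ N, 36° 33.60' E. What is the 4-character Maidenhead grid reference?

Add 180° to longitude and 90° to latitude: 216.56, 109.42.
Field: 216.56/20 → 10 → K, 109.42/10 → 10 → K; chars KK.
Square: 16.56/2 → 8, 9.42/1 → 9; chars 89.

KK89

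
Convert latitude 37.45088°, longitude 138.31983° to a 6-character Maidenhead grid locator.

PM97dk

Add 180° to longitude and 90° to latitude: 318.3198, 127.4509.
Field: lon ⌊318.3198/20⌋ = 15 → P; lat ⌊127.4509/10⌋ = 12 → M.
Square: lon ⌊18.3198/2⌋ = 9; lat ⌊7.4509/1⌋ = 7.
Subsquare: lon ⌊0.3198/0.0833333⌋ = 3 → d; lat ⌊0.4509/0.0416667⌋ = 10 → k.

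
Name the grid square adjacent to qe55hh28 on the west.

QE55hh18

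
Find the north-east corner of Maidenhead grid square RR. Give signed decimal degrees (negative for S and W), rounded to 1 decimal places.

Field R=17, R=17: +17·20° lon, +17·10° lat → SW at lon 160°, lat 80°.
Cell spans 20° lon × 10° lat. NE corner is SW corner plus one full cell.
latitude 90.0, longitude 180.0.

90.0, 180.0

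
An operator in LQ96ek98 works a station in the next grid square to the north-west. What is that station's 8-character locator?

LQ96ek89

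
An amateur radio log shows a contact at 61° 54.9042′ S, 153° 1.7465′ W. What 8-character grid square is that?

BC38lc60

Add 180° to longitude and 90° to latitude: 26.97089, 28.08493.
Field (20°×10°, letters A–R): 26.97089/20 → 1 → B, 28.08493/10 → 2 → C; chars BC.
Square (2°×1°, digits 0–9): 6.97089/2 → 3, 8.08493/1 → 8; chars 38.
Subsquare (5′×2.5′, letters a–x): 0.97089/0.0833333 → 11 → l, 0.08493/0.0416667 → 2 → c; chars lc.
Extended square (30″×15″, digits 0–9): 0.05422/0.00833333 → 6, 0.00160/0.00416667 → 0; chars 60.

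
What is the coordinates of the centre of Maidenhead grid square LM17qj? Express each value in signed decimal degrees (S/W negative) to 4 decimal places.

Field L=11, M=12: +11·20° lon, +12·10° lat → SW at lon 40°, lat 30°.
Square 1, 7: +1·2° lon, +7·1° lat → SW at lon 42°, lat 37°.
Subsquare q=16, j=9: +16·0.0833333° lon, +9·0.0416667° lat → SW at lon 43.3333°, lat 37.375°.
Cell spans 0.0833333° lon × 0.0416667° lat. Centre is SW corner plus half of each.
latitude 37.3958, longitude 43.3750.

37.3958, 43.3750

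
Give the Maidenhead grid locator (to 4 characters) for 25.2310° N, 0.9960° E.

Shift to the Maidenhead origin (180°W, 90°S): lon 181.00, lat 115.23.
Field: 181.00/20 → 9 → J, 115.23/10 → 11 → L; chars JL.
Square: 1.00/2 → 0, 5.23/1 → 5; chars 05.

JL05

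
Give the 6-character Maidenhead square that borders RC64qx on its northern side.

RC65qa

Latitude subsquare x = 23; +1 → 24, wraps to 0 = a, carry into square.
Latitude square 4; +1 → 5.
The longitude characters are unchanged.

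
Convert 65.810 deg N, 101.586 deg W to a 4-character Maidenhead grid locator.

DP95

Add 180° to longitude and 90° to latitude: 78.41, 155.81.
Field (20°×10°, letters A–R): lon ⌊78.41/20⌋ = 3 → D; lat ⌊155.81/10⌋ = 15 → P.
Square (2°×1°, digits 0–9): lon ⌊18.41/2⌋ = 9; lat ⌊5.81/1⌋ = 5.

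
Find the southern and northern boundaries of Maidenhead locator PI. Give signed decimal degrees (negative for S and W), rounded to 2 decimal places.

-10.00, 0.00

Field P=15, I=8: +15·20° lon, +8·10° lat → SW at lon 120°, lat -10°.
Cell spans 20° lon × 10° lat.
south -10.00, north 0.00.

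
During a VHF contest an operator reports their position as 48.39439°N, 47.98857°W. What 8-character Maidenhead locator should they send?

GN68aj14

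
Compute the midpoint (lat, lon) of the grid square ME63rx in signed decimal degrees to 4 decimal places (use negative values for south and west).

Field M=12, E=4: +12·20° lon, +4·10° lat → SW at lon 60°, lat -50°.
Square 6, 3: +6·2° lon, +3·1° lat → SW at lon 72°, lat -47°.
Subsquare r=17, x=23: +17·0.0833333° lon, +23·0.0416667° lat → SW at lon 73.4167°, lat -46.0417°.
Cell spans 0.0833333° lon × 0.0416667° lat. Centre is SW corner plus half of each.
latitude -46.0208, longitude 73.4583.

-46.0208, 73.4583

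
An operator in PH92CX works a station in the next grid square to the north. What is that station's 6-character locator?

PH93ca

Latitude subsquare x = 23; +1 → 24, wraps to 0 = a, carry into square.
Latitude square 2; +1 → 3.
The longitude characters are unchanged.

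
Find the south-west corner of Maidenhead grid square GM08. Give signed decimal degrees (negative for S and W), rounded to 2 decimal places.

Field G=6, M=12: +6·20° lon, +12·10° lat → SW at lon -60°, lat 30°.
Square 0, 8: +0·2° lon, +8·1° lat → SW at lon -60°, lat 38°.
latitude 38.00, longitude -60.00.

38.00, -60.00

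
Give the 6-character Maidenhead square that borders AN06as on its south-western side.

RN96xr

Longitude subsquare a = 0; −1 → -1, wraps to 23 = x, carry into square.
Longitude square 0; −1 → -1, wraps to 9, carry into field.
Longitude field A = 0; −1 → -1, wraps to 17 = R, wrapping around the antimeridian.
Latitude subsquare s = 18; −1 → 17 = r.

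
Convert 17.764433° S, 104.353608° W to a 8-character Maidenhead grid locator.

DH72tf76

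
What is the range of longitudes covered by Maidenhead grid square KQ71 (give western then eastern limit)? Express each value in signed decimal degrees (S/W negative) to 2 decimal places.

Field K=10, Q=16: +10·20° lon, +16·10° lat → SW at lon 20°, lat 70°.
Square 7, 1: +7·2° lon, +1·1° lat → SW at lon 34°, lat 71°.
Cell spans 2° lon × 1° lat.
west 34.00, east 36.00.

34.00, 36.00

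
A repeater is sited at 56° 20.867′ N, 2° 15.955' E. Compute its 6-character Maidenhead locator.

Add 180° to longitude and 90° to latitude: 182.2659, 146.3478.
Field: lon ⌊182.2659/20⌋ = 9 → J; lat ⌊146.3478/10⌋ = 14 → O.
Square: lon ⌊2.2659/2⌋ = 1; lat ⌊6.3478/1⌋ = 6.
Subsquare: lon ⌊0.2659/0.0833333⌋ = 3 → d; lat ⌊0.3478/0.0416667⌋ = 8 → i.

JO16di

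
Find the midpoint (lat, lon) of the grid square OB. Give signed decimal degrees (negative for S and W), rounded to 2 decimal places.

-75.00, 110.00

Field O=14, B=1: +14·20° lon, +1·10° lat → SW at lon 100°, lat -80°.
Cell spans 20° lon × 10° lat. Centre is SW corner plus half of each.
latitude -75.00, longitude 110.00.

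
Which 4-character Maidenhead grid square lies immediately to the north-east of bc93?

CC04

Longitude square 9; +1 → 10, wraps to 0, carry into field.
Longitude field B = 1; +1 → 2 = C.
Latitude square 3; +1 → 4.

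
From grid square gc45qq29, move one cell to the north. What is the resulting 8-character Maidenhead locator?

GC45qr20

Latitude extended square 9; +1 → 10, wraps to 0, carry into subsquare.
Latitude subsquare q = 16; +1 → 17 = r.
The longitude characters are unchanged.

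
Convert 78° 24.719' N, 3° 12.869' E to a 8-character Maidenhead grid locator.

Add 180° to longitude and 90° to latitude: 183.21448, 168.41198.
Field: 183.21448/20 → 9 → J, 168.41198/10 → 16 → Q; chars JQ.
Square: 3.21448/2 → 1, 8.41198/1 → 8; chars 18.
Subsquare: 1.21448/0.0833333 → 14 → o, 0.41198/0.0416667 → 9 → j; chars oj.
Extended square: 0.04782/0.00833333 → 5, 0.03698/0.00416667 → 8; chars 58.

JQ18oj58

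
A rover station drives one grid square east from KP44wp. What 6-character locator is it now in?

KP44xp

Longitude subsquare w = 22; +1 → 23 = x.
The latitude characters are unchanged.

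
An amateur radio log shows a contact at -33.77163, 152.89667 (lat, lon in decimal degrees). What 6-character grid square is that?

QF66kf

Add 180° to longitude and 90° to latitude: 332.8967, 56.2284.
Field: lon ⌊332.8967/20⌋ = 16 → Q; lat ⌊56.2284/10⌋ = 5 → F.
Square: lon ⌊12.8967/2⌋ = 6; lat ⌊6.2284/1⌋ = 6.
Subsquare: lon ⌊0.8967/0.0833333⌋ = 10 → k; lat ⌊0.2284/0.0416667⌋ = 5 → f.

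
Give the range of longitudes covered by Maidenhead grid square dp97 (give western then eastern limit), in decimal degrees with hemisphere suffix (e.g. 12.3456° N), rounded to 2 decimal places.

102.00° W, 100.00° W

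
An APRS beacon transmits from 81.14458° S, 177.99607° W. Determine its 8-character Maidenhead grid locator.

AA18au05

Shift to the Maidenhead origin (180°W, 90°S): lon 2.00393, lat 8.85542.
Field (20°×10°, letters A–R): 2.00393/20 → 0 → A, 8.85542/10 → 0 → A; chars AA.
Square (2°×1°, digits 0–9): 2.00393/2 → 1, 8.85542/1 → 8; chars 18.
Subsquare (5′×2.5′, letters a–x): 0.00393/0.0833333 → 0 → a, 0.85542/0.0416667 → 20 → u; chars au.
Extended square (30″×15″, digits 0–9): 0.00393/0.00833333 → 0, 0.02209/0.00416667 → 5; chars 05.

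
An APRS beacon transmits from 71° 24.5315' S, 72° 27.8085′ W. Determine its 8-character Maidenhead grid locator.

Add 180° to longitude and 90° to latitude: 107.53652, 18.59114.
Field (20°×10°, letters A–R): 107.53652/20 → 5 → F, 18.59114/10 → 1 → B; chars FB.
Square (2°×1°, digits 0–9): 7.53652/2 → 3, 8.59114/1 → 8; chars 38.
Subsquare (5′×2.5′, letters a–x): 1.53652/0.0833333 → 18 → s, 0.59114/0.0416667 → 14 → o; chars so.
Extended square (30″×15″, digits 0–9): 0.03652/0.00833333 → 4, 0.00781/0.00416667 → 1; chars 41.

FB38so41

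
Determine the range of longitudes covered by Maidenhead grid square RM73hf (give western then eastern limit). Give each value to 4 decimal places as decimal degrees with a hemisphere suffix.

174.5833° E, 174.6667° E

Field R=17, M=12: +17·20° lon, +12·10° lat → SW at lon 160°, lat 30°.
Square 7, 3: +7·2° lon, +3·1° lat → SW at lon 174°, lat 33°.
Subsquare h=7, f=5: +7·0.0833333° lon, +5·0.0416667° lat → SW at lon 174.583°, lat 33.2083°.
Cell spans 0.0833333° lon × 0.0416667° lat.
west 174.5833° E, east 174.6667° E.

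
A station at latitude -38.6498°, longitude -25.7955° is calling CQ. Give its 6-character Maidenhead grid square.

Add 180° to longitude and 90° to latitude: 154.2045, 51.3502.
Field (20°×10°, letters A–R): lon ⌊154.2045/20⌋ = 7 → H; lat ⌊51.3502/10⌋ = 5 → F.
Square (2°×1°, digits 0–9): lon ⌊14.2045/2⌋ = 7; lat ⌊1.3502/1⌋ = 1.
Subsquare (5′×2.5′, letters a–x): lon ⌊0.2045/0.0833333⌋ = 2 → c; lat ⌊0.3502/0.0416667⌋ = 8 → i.

HF71ci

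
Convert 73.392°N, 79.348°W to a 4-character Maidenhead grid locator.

Add 180° to longitude and 90° to latitude: 100.65, 163.39.
Field (20°×10°, letters A–R): 100.65/20 → 5 → F, 163.39/10 → 16 → Q; chars FQ.
Square (2°×1°, digits 0–9): 0.65/2 → 0, 3.39/1 → 3; chars 03.

FQ03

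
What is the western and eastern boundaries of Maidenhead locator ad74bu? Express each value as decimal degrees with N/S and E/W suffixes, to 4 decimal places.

165.9167° W, 165.8333° W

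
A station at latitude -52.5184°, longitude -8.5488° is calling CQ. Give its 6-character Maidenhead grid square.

Offset from 180°W / 90°S: lon 171.4512°, lat 37.4816°.
Field: 171.4512/20 → 8 → I, 37.4816/10 → 3 → D; chars ID.
Square: 11.4512/2 → 5, 7.4816/1 → 7; chars 57.
Subsquare: 1.4512/0.0833333 → 17 → r, 0.4816/0.0416667 → 11 → l; chars rl.

ID57rl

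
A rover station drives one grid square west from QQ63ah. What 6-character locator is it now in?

QQ53xh

Longitude subsquare a = 0; −1 → -1, wraps to 23 = x, carry into square.
Longitude square 6; −1 → 5.
The latitude characters are unchanged.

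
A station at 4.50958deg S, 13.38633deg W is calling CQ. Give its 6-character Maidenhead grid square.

Offset from 180°W / 90°S: lon 166.6137°, lat 85.4904°.
Field: lon ⌊166.6137/20⌋ = 8 → I; lat ⌊85.4904/10⌋ = 8 → I.
Square: lon ⌊6.6137/2⌋ = 3; lat ⌊5.4904/1⌋ = 5.
Subsquare: lon ⌊0.6137/0.0833333⌋ = 7 → h; lat ⌊0.4904/0.0416667⌋ = 11 → l.

II35hl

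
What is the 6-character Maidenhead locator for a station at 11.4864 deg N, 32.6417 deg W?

HK31ql

Offset from 180°W / 90°S: lon 147.3583°, lat 101.4864°.
Field: 147.3583/20 → 7 → H, 101.4864/10 → 10 → K; chars HK.
Square: 7.3583/2 → 3, 1.4864/1 → 1; chars 31.
Subsquare: 1.3583/0.0833333 → 16 → q, 0.4864/0.0416667 → 11 → l; chars ql.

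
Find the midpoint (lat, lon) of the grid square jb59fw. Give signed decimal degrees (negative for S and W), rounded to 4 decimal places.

-70.0625, 10.4583

Field J=9, B=1: +9·20° lon, +1·10° lat → SW at lon 0°, lat -80°.
Square 5, 9: +5·2° lon, +9·1° lat → SW at lon 10°, lat -71°.
Subsquare f=5, w=22: +5·0.0833333° lon, +22·0.0416667° lat → SW at lon 10.4167°, lat -70.0833°.
Cell spans 0.0833333° lon × 0.0416667° lat. Centre is SW corner plus half of each.
latitude -70.0625, longitude 10.4583.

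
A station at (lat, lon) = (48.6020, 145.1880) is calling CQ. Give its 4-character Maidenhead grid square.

QN28

Offset from 180°W / 90°S: lon 325.19°, lat 138.60°.
Field: lon ⌊325.19/20⌋ = 16 → Q; lat ⌊138.60/10⌋ = 13 → N.
Square: lon ⌊5.19/2⌋ = 2; lat ⌊8.60/1⌋ = 8.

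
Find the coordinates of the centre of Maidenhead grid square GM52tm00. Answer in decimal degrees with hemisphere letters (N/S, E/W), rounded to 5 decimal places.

Field G=6, M=12: +6·20° lon, +12·10° lat → SW at lon -60°, lat 30°.
Square 5, 2: +5·2° lon, +2·1° lat → SW at lon -50°, lat 32°.
Subsquare t=19, m=12: +19·0.0833333° lon, +12·0.0416667° lat → SW at lon -48.4167°, lat 32.5°.
Extended square 0, 0: +0·0.00833333° lon, +0·0.00416667° lat → SW at lon -48.4167°, lat 32.5°.
Cell spans 0.00833333° lon × 0.00416667° lat. Centre is SW corner plus half of each.
latitude 32.50208° N, longitude 48.41250° W.

32.50208° N, 48.41250° W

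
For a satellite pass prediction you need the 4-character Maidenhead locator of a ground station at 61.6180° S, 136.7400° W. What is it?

CC18

Offset from 180°W / 90°S: lon 43.26°, lat 28.38°.
Field (20°×10°, letters A–R): 43.26/20 → 2 → C, 28.38/10 → 2 → C; chars CC.
Square (2°×1°, digits 0–9): 3.26/2 → 1, 8.38/1 → 8; chars 18.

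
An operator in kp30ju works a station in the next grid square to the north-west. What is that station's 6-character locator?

KP30iv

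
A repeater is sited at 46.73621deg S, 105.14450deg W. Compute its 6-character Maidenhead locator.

DE73kg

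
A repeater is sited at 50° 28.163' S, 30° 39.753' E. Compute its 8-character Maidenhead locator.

KD59hm97

Shift to the Maidenhead origin (180°W, 90°S): lon 210.66255, lat 39.53062.
Field: 210.66255/20 → 10 → K, 39.53062/10 → 3 → D; chars KD.
Square: 10.66255/2 → 5, 9.53062/1 → 9; chars 59.
Subsquare: 0.66255/0.0833333 → 7 → h, 0.53062/0.0416667 → 12 → m; chars hm.
Extended square: 0.07922/0.00833333 → 9, 0.03062/0.00416667 → 7; chars 97.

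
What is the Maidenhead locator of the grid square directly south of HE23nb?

Latitude subsquare b = 1; −1 → 0 = a.
The longitude characters are unchanged.

HE23na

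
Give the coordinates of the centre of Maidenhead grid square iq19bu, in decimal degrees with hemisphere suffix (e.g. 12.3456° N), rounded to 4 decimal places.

Field I=8, Q=16: +8·20° lon, +16·10° lat → SW at lon -20°, lat 70°.
Square 1, 9: +1·2° lon, +9·1° lat → SW at lon -18°, lat 79°.
Subsquare b=1, u=20: +1·0.0833333° lon, +20·0.0416667° lat → SW at lon -17.9167°, lat 79.8333°.
Cell spans 0.0833333° lon × 0.0416667° lat. Centre is SW corner plus half of each.
latitude 79.8542° N, longitude 17.8750° W.

79.8542° N, 17.8750° W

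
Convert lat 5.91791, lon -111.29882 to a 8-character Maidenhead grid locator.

Shift to the Maidenhead origin (180°W, 90°S): lon 68.70118, lat 95.91791.
Field: lon ⌊68.70118/20⌋ = 3 → D; lat ⌊95.91791/10⌋ = 9 → J.
Square: lon ⌊8.70118/2⌋ = 4; lat ⌊5.91791/1⌋ = 5.
Subsquare: lon ⌊0.70118/0.0833333⌋ = 8 → i; lat ⌊0.91791/0.0416667⌋ = 22 → w.
Extended square: lon ⌊0.03451/0.00833333⌋ = 4; lat ⌊0.00124/0.00416667⌋ = 0.

DJ45iw40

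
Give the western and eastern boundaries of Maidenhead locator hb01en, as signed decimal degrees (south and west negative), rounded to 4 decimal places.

Field H=7, B=1: +7·20° lon, +1·10° lat → SW at lon -40°, lat -80°.
Square 0, 1: +0·2° lon, +1·1° lat → SW at lon -40°, lat -79°.
Subsquare e=4, n=13: +4·0.0833333° lon, +13·0.0416667° lat → SW at lon -39.6667°, lat -78.4583°.
Cell spans 0.0833333° lon × 0.0416667° lat.
west -39.6667, east -39.5833.

-39.6667, -39.5833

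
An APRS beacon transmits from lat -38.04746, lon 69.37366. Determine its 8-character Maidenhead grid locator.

MF41qw48

Shift to the Maidenhead origin (180°W, 90°S): lon 249.37366, lat 51.95254.
Field: 249.37366/20 → 12 → M, 51.95254/10 → 5 → F; chars MF.
Square: 9.37366/2 → 4, 1.95254/1 → 1; chars 41.
Subsquare: 1.37366/0.0833333 → 16 → q, 0.95254/0.0416667 → 22 → w; chars qw.
Extended square: 0.04033/0.00833333 → 4, 0.03587/0.00416667 → 8; chars 48.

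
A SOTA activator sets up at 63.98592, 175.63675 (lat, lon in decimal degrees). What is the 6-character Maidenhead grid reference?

RP73tx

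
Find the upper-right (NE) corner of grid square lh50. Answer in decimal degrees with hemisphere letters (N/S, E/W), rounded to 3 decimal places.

19.000° S, 52.000° E

Field L=11, H=7: +11·20° lon, +7·10° lat → SW at lon 40°, lat -20°.
Square 5, 0: +5·2° lon, +0·1° lat → SW at lon 50°, lat -20°.
Cell spans 2° lon × 1° lat. NE corner is SW corner plus one full cell.
latitude 19.000° S, longitude 52.000° E.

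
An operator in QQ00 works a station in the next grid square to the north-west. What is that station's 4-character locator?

PQ91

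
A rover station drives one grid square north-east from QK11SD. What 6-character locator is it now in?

Longitude subsquare s = 18; +1 → 19 = t.
Latitude subsquare d = 3; +1 → 4 = e.

QK11te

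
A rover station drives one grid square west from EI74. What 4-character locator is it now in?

Longitude square 7; −1 → 6.
The latitude characters are unchanged.

EI64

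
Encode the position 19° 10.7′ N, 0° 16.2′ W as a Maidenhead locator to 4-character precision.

IK99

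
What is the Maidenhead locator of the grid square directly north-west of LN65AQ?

LN55xr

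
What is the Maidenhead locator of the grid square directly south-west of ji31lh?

JI31kg

Longitude subsquare l = 11; −1 → 10 = k.
Latitude subsquare h = 7; −1 → 6 = g.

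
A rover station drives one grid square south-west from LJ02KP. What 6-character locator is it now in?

LJ02jo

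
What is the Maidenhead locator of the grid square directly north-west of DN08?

CN99

Longitude square 0; −1 → -1, wraps to 9, carry into field.
Longitude field D = 3; −1 → 2 = C.
Latitude square 8; +1 → 9.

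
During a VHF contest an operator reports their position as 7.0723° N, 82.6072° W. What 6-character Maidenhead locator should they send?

EJ87qb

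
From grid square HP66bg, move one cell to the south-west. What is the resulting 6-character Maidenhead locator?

HP66af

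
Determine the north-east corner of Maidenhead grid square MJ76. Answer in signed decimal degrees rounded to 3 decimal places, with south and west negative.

7.000, 76.000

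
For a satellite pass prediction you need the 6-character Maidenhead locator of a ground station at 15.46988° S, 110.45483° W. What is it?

DH44sm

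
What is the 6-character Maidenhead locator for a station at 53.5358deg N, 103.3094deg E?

Shift to the Maidenhead origin (180°W, 90°S): lon 283.3094, lat 143.5358.
Field (20°×10°, letters A–R): lon ⌊283.3094/20⌋ = 14 → O; lat ⌊143.5358/10⌋ = 14 → O.
Square (2°×1°, digits 0–9): lon ⌊3.3094/2⌋ = 1; lat ⌊3.5358/1⌋ = 3.
Subsquare (5′×2.5′, letters a–x): lon ⌊1.3094/0.0833333⌋ = 15 → p; lat ⌊0.5358/0.0416667⌋ = 12 → m.

OO13pm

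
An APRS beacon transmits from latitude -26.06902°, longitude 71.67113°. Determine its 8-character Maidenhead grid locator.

MG53uw03

Add 180° to longitude and 90° to latitude: 251.67113, 63.93098.
Field: 251.67113/20 → 12 → M, 63.93098/10 → 6 → G; chars MG.
Square: 11.67113/2 → 5, 3.93098/1 → 3; chars 53.
Subsquare: 1.67113/0.0833333 → 20 → u, 0.93098/0.0416667 → 22 → w; chars uw.
Extended square: 0.00446/0.00833333 → 0, 0.01431/0.00416667 → 3; chars 03.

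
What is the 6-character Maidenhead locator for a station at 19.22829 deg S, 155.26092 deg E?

Add 180° to longitude and 90° to latitude: 335.2609, 70.7717.
Field: lon ⌊335.2609/20⌋ = 16 → Q; lat ⌊70.7717/10⌋ = 7 → H.
Square: lon ⌊15.2609/2⌋ = 7; lat ⌊0.7717/1⌋ = 0.
Subsquare: lon ⌊1.2609/0.0833333⌋ = 15 → p; lat ⌊0.7717/0.0416667⌋ = 18 → s.

QH70ps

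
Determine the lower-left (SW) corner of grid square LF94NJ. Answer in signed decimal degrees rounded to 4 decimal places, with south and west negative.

-35.6250, 59.0833

Field L=11, F=5: +11·20° lon, +5·10° lat → SW at lon 40°, lat -40°.
Square 9, 4: +9·2° lon, +4·1° lat → SW at lon 58°, lat -36°.
Subsquare n=13, j=9: +13·0.0833333° lon, +9·0.0416667° lat → SW at lon 59.0833°, lat -35.625°.
latitude -35.6250, longitude 59.0833.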